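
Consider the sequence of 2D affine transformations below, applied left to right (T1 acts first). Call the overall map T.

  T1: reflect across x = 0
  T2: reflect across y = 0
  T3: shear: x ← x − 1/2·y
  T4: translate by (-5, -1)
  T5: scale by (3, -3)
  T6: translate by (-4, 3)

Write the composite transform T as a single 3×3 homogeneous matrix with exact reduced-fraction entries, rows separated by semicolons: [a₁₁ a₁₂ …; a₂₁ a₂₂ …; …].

T1 = [-1 0 0; 0 1 0; 0 0 1]
T2·T1 = [-1 0 0; 0 -1 0; 0 0 1]
T3·…·T1 = [-1 1/2 0; 0 -1 0; 0 0 1]
T4·…·T1 = [-1 1/2 -5; 0 -1 -1; 0 0 1]
T5·…·T1 = [-3 3/2 -15; 0 3 3; 0 0 1]
T6·…·T1 = [-3 3/2 -19; 0 3 6; 0 0 1]

T = [-3 3/2 -19; 0 3 6; 0 0 1]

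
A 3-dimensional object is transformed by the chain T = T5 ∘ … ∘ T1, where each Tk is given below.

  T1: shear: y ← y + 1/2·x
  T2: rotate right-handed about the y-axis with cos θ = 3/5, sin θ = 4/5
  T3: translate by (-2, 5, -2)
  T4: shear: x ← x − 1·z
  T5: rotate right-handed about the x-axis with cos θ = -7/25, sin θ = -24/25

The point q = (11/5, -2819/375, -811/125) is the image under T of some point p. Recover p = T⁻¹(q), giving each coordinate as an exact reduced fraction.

p = (2, 7/3, -3)

T1 = [1 0 0 0; 1/2 1 0 0; 0 0 1 0; 0 0 0 1]
T2·T1 = [3/5 0 4/5 0; 1/2 1 0 0; -4/5 0 3/5 0; 0 0 0 1]
T3·…·T1 = [3/5 0 4/5 -2; 1/2 1 0 5; -4/5 0 3/5 -2; 0 0 0 1]
T4·…·T1 = [7/5 0 1/5 0; 1/2 1 0 5; -4/5 0 3/5 -2; 0 0 0 1]
T5·…·T1 = [7/5 0 1/5 0; -227/250 -7/25 72/125 -83/25; -32/125 -24/25 -21/125 -106/25; 0 0 0 1]
det M = 1; M⁻¹ = [3/5 -24/125 7/125 -2/5; -3/10 -23/125 -247/250 -24/5; 4/5 168/125 -49/125 14/5; 0 0 0 1]
M⁻¹ · (11/5, -2819/375, -811/125)ᵀ = (2, 7/3, -3)ᵀ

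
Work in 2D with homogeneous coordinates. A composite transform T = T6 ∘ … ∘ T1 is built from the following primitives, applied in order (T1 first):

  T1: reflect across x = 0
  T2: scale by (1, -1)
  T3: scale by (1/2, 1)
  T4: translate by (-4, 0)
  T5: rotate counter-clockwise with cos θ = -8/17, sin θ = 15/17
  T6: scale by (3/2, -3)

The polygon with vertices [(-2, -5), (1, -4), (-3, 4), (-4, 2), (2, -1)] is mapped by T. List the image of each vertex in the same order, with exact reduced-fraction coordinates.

image vertices: (-9/2, 15), (-36/17, 597/34), (120/17, 33/34), (69/17, 42/17), (75/34, 249/17)

T1 reflect across x = 0: (-2, -5) → (2, -5); (1, -4) → (-1, -4); (-3, 4) → (3, 4); (-4, 2) → (4, 2); (2, -1) → (-2, -1)
T2 scale by (1, -1): (2, -5) → (2, 5); (-1, -4) → (-1, 4); (3, 4) → (3, -4); (4, 2) → (4, -2); (-2, -1) → (-2, 1)
T3 scale by (1/2, 1): (2, 5) → (1, 5); (-1, 4) → (-1/2, 4); (3, -4) → (3/2, -4); (4, -2) → (2, -2); (-2, 1) → (-1, 1)
T4 translate by (-4, 0): (1, 5) → (-3, 5); (-1/2, 4) → (-9/2, 4); (3/2, -4) → (-5/2, -4); (2, -2) → (-2, -2); (-1, 1) → (-5, 1)
T5 rotate counter-clockwise with cos θ = -8/17, sin θ = 15/17: (-3, 5) → (-3, -5); (-9/2, 4) → (-24/17, -199/34); (-5/2, -4) → (80/17, -11/34); (-2, -2) → (46/17, -14/17); (-5, 1) → (25/17, -83/17)
T6 scale by (3/2, -3): (-3, -5) → (-9/2, 15); (-24/17, -199/34) → (-36/17, 597/34); (80/17, -11/34) → (120/17, 33/34); (46/17, -14/17) → (69/17, 42/17); (25/17, -83/17) → (75/34, 249/17)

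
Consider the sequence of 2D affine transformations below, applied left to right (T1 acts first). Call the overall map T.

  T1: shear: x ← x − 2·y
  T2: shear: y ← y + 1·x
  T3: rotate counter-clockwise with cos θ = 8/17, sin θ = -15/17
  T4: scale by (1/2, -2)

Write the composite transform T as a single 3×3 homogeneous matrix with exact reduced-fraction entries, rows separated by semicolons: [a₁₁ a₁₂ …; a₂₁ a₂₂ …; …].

T1 = [1 -2 0; 0 1 0; 0 0 1]
T2·T1 = [1 -2 0; 1 -1 0; 0 0 1]
T3·…·T1 = [23/17 -31/17 0; -7/17 22/17 0; 0 0 1]
T4·…·T1 = [23/34 -31/34 0; 14/17 -44/17 0; 0 0 1]

T = [23/34 -31/34 0; 14/17 -44/17 0; 0 0 1]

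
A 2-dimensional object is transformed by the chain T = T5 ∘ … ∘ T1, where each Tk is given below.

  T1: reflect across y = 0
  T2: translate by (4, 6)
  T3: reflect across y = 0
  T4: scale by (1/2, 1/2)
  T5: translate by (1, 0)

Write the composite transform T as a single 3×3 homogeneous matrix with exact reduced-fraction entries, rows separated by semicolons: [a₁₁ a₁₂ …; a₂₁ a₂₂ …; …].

T1 = [1 0 0; 0 -1 0; 0 0 1]
T2·T1 = [1 0 4; 0 -1 6; 0 0 1]
T3·…·T1 = [1 0 4; 0 1 -6; 0 0 1]
T4·…·T1 = [1/2 0 2; 0 1/2 -3; 0 0 1]
T5·…·T1 = [1/2 0 3; 0 1/2 -3; 0 0 1]

T = [1/2 0 3; 0 1/2 -3; 0 0 1]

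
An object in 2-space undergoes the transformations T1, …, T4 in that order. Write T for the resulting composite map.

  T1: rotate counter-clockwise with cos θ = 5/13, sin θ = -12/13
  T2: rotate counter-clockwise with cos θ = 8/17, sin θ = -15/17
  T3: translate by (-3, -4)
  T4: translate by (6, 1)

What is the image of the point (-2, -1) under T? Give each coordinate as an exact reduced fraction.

T(p) = (772/221, -181/221)

T1 rotate counter-clockwise with cos θ = 5/13, sin θ = -12/13: (-2, -1) → (-22/13, 19/13)
T2 rotate counter-clockwise with cos θ = 8/17, sin θ = -15/17: (-22/13, 19/13) → (109/221, 482/221)
T3 translate by (-3, -4): (109/221, 482/221) → (-554/221, -402/221)
T4 translate by (6, 1): (-554/221, -402/221) → (772/221, -181/221)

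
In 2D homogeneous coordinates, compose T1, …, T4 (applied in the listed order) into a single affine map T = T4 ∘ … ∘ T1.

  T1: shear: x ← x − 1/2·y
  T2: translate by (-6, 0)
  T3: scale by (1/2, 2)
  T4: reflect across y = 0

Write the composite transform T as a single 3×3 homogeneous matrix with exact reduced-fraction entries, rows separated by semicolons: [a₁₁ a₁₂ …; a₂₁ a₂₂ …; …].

T = [1/2 -1/4 -3; 0 -2 0; 0 0 1]

T1 = [1 -1/2 0; 0 1 0; 0 0 1]
T2·T1 = [1 -1/2 -6; 0 1 0; 0 0 1]
T3·…·T1 = [1/2 -1/4 -3; 0 2 0; 0 0 1]
T4·…·T1 = [1/2 -1/4 -3; 0 -2 0; 0 0 1]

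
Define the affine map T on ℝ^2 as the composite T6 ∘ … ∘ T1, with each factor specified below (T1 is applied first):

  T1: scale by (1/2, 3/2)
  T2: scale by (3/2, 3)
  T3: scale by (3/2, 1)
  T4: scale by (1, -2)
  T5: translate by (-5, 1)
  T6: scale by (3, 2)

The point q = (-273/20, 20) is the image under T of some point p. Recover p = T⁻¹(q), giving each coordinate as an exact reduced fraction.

T1 = [1/2 0 0; 0 3/2 0; 0 0 1]
T2·T1 = [3/4 0 0; 0 9/2 0; 0 0 1]
T3·…·T1 = [9/8 0 0; 0 9/2 0; 0 0 1]
T4·…·T1 = [9/8 0 0; 0 -9 0; 0 0 1]
T5·…·T1 = [9/8 0 -5; 0 -9 1; 0 0 1]
T6·…·T1 = [27/8 0 -15; 0 -18 2; 0 0 1]
det M = -243/4; M⁻¹ = [8/27 0 40/9; 0 -1/18 1/9; 0 0 1]
M⁻¹ · (-273/20, 20)ᵀ = (2/5, -1)ᵀ

p = (2/5, -1)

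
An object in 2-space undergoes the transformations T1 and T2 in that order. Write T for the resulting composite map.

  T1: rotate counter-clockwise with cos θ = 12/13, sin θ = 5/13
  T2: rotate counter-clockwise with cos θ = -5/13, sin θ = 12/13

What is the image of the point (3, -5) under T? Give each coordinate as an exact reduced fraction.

T(p) = (235/169, 957/169)

T1 rotate counter-clockwise with cos θ = 12/13, sin θ = 5/13: (3, -5) → (61/13, -45/13)
T2 rotate counter-clockwise with cos θ = -5/13, sin θ = 12/13: (61/13, -45/13) → (235/169, 957/169)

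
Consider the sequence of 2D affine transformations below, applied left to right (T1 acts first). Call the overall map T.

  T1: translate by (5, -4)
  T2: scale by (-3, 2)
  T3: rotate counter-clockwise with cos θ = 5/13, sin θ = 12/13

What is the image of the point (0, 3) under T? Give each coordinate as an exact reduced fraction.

T1 translate by (5, -4): (0, 3) → (5, -1)
T2 scale by (-3, 2): (5, -1) → (-15, -2)
T3 rotate counter-clockwise with cos θ = 5/13, sin θ = 12/13: (-15, -2) → (-51/13, -190/13)

T(p) = (-51/13, -190/13)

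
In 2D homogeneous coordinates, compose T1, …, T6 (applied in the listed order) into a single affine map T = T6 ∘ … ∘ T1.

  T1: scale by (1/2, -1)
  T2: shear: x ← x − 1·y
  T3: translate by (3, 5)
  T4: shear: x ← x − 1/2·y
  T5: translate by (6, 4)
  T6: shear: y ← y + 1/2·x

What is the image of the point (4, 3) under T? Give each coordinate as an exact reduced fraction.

T(p) = (13, 25/2)

T1 scale by (1/2, -1): (4, 3) → (2, -3)
T2 shear: x ← x − 1·y: (2, -3) → (5, -3)
T3 translate by (3, 5): (5, -3) → (8, 2)
T4 shear: x ← x − 1/2·y: (8, 2) → (7, 2)
T5 translate by (6, 4): (7, 2) → (13, 6)
T6 shear: y ← y + 1/2·x: (13, 6) → (13, 25/2)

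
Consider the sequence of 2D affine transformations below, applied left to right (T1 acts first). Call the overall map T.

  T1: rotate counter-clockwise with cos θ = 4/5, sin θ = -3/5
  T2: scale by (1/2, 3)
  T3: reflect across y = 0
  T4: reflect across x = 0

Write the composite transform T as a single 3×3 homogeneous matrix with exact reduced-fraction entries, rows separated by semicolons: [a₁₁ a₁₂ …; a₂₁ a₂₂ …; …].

T1 = [4/5 3/5 0; -3/5 4/5 0; 0 0 1]
T2·T1 = [2/5 3/10 0; -9/5 12/5 0; 0 0 1]
T3·…·T1 = [2/5 3/10 0; 9/5 -12/5 0; 0 0 1]
T4·…·T1 = [-2/5 -3/10 0; 9/5 -12/5 0; 0 0 1]

T = [-2/5 -3/10 0; 9/5 -12/5 0; 0 0 1]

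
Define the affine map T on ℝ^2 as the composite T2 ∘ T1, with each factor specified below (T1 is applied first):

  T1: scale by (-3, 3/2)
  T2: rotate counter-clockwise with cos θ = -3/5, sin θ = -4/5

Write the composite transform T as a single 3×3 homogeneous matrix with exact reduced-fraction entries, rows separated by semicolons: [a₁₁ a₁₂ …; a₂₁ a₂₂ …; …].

T1 = [-3 0 0; 0 3/2 0; 0 0 1]
T2·T1 = [9/5 6/5 0; 12/5 -9/10 0; 0 0 1]

T = [9/5 6/5 0; 12/5 -9/10 0; 0 0 1]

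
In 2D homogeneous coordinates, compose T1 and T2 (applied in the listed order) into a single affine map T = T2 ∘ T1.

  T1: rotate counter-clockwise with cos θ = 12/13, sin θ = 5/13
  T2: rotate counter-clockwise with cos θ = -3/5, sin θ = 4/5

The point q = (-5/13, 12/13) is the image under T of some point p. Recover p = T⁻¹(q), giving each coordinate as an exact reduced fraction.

T1 = [12/13 -5/13 0; 5/13 12/13 0; 0 0 1]
T2·T1 = [-56/65 -33/65 0; 33/65 -56/65 0; 0 0 1]
det M = 1; M⁻¹ = [-56/65 33/65 0; -33/65 -56/65 0; 0 0 1]
M⁻¹ · (-5/13, 12/13)ᵀ = (4/5, -3/5)ᵀ

p = (4/5, -3/5)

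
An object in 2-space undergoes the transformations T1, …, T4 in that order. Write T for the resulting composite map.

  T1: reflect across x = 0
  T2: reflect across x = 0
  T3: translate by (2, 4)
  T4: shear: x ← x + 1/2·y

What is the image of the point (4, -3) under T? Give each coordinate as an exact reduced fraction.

T(p) = (13/2, 1)

T1 reflect across x = 0: (4, -3) → (-4, -3)
T2 reflect across x = 0: (-4, -3) → (4, -3)
T3 translate by (2, 4): (4, -3) → (6, 1)
T4 shear: x ← x + 1/2·y: (6, 1) → (13/2, 1)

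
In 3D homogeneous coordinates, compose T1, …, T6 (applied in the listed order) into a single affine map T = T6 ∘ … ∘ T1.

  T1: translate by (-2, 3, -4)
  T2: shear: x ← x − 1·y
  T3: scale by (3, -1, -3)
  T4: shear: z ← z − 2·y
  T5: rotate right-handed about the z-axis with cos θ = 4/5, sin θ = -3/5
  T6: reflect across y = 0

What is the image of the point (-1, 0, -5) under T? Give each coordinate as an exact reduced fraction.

T1 translate by (-2, 3, -4): (-1, 0, -5) → (-3, 3, -9)
T2 shear: x ← x − 1·y: (-3, 3, -9) → (-6, 3, -9)
T3 scale by (3, -1, -3): (-6, 3, -9) → (-18, -3, 27)
T4 shear: z ← z − 2·y: (-18, -3, 27) → (-18, -3, 33)
T5 rotate right-handed about the z-axis with cos θ = 4/5, sin θ = -3/5: (-18, -3, 33) → (-81/5, 42/5, 33)
T6 reflect across y = 0: (-81/5, 42/5, 33) → (-81/5, -42/5, 33)

T(p) = (-81/5, -42/5, 33)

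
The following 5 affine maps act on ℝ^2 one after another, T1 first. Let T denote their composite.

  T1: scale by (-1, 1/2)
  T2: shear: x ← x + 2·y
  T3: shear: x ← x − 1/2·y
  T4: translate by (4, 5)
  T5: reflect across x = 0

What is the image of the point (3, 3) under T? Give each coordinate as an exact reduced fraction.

T1 scale by (-1, 1/2): (3, 3) → (-3, 3/2)
T2 shear: x ← x + 2·y: (-3, 3/2) → (0, 3/2)
T3 shear: x ← x − 1/2·y: (0, 3/2) → (-3/4, 3/2)
T4 translate by (4, 5): (-3/4, 3/2) → (13/4, 13/2)
T5 reflect across x = 0: (13/4, 13/2) → (-13/4, 13/2)

T(p) = (-13/4, 13/2)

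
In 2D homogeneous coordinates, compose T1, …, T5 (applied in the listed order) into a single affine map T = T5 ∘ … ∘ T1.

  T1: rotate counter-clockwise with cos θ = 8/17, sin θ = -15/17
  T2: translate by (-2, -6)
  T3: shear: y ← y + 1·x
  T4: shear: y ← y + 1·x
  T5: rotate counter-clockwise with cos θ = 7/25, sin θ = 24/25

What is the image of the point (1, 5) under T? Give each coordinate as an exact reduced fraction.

T1 rotate counter-clockwise with cos θ = 8/17, sin θ = -15/17: (1, 5) → (83/17, 25/17)
T2 translate by (-2, -6): (83/17, 25/17) → (49/17, -77/17)
T3 shear: y ← y + 1·x: (49/17, -77/17) → (49/17, -28/17)
T4 shear: y ← y + 1·x: (49/17, -28/17) → (49/17, 21/17)
T5 rotate counter-clockwise with cos θ = 7/25, sin θ = 24/25: (49/17, 21/17) → (-161/425, 1323/425)

T(p) = (-161/425, 1323/425)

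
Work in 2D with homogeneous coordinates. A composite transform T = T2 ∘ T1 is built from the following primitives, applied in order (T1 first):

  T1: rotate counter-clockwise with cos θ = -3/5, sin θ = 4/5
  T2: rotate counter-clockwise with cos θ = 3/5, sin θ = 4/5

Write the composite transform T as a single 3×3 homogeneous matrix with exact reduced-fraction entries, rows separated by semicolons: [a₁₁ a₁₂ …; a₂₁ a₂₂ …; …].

T1 = [-3/5 -4/5 0; 4/5 -3/5 0; 0 0 1]
T2·T1 = [-1 0 0; 0 -1 0; 0 0 1]

T = [-1 0 0; 0 -1 0; 0 0 1]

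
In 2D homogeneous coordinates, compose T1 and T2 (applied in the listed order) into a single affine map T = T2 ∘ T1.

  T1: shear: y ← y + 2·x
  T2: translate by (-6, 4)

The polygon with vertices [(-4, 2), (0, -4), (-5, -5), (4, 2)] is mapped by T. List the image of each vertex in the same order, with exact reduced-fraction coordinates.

image vertices: (-10, -2), (-6, 0), (-11, -11), (-2, 14)

T1 shear: y ← y + 2·x: (-4, 2) → (-4, -6); (0, -4) → (0, -4); (-5, -5) → (-5, -15); (4, 2) → (4, 10)
T2 translate by (-6, 4): (-4, -6) → (-10, -2); (0, -4) → (-6, 0); (-5, -15) → (-11, -11); (4, 10) → (-2, 14)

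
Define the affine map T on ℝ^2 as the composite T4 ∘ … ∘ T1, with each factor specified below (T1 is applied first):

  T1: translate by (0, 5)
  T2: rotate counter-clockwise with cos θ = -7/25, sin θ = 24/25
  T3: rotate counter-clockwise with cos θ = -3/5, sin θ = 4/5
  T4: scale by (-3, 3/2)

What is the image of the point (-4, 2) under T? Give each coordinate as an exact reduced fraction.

T1 translate by (0, 5): (-4, 2) → (-4, 7)
T2 rotate counter-clockwise with cos θ = -7/25, sin θ = 24/25: (-4, 7) → (-28/5, -29/5)
T3 rotate counter-clockwise with cos θ = -3/5, sin θ = 4/5: (-28/5, -29/5) → (8, -1)
T4 scale by (-3, 3/2): (8, -1) → (-24, -3/2)

T(p) = (-24, -3/2)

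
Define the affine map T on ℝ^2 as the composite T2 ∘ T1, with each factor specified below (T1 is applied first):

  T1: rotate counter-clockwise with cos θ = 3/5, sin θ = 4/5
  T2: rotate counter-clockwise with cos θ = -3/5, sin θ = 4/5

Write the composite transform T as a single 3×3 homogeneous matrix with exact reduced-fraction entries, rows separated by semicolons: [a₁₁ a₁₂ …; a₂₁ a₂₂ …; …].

T1 = [3/5 -4/5 0; 4/5 3/5 0; 0 0 1]
T2·T1 = [-1 0 0; 0 -1 0; 0 0 1]

T = [-1 0 0; 0 -1 0; 0 0 1]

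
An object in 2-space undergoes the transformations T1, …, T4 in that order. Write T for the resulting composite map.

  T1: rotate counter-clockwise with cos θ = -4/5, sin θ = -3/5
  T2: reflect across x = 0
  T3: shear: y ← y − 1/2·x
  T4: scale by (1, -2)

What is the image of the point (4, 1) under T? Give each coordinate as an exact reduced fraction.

T(p) = (13/5, 9)

T1 rotate counter-clockwise with cos θ = -4/5, sin θ = -3/5: (4, 1) → (-13/5, -16/5)
T2 reflect across x = 0: (-13/5, -16/5) → (13/5, -16/5)
T3 shear: y ← y − 1/2·x: (13/5, -16/5) → (13/5, -9/2)
T4 scale by (1, -2): (13/5, -9/2) → (13/5, 9)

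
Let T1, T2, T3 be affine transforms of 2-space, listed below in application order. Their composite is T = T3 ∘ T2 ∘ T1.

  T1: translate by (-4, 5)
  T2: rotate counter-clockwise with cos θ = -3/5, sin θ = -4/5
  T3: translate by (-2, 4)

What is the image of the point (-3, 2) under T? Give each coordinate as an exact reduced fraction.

T(p) = (39/5, 27/5)

T1 translate by (-4, 5): (-3, 2) → (-7, 7)
T2 rotate counter-clockwise with cos θ = -3/5, sin θ = -4/5: (-7, 7) → (49/5, 7/5)
T3 translate by (-2, 4): (49/5, 7/5) → (39/5, 27/5)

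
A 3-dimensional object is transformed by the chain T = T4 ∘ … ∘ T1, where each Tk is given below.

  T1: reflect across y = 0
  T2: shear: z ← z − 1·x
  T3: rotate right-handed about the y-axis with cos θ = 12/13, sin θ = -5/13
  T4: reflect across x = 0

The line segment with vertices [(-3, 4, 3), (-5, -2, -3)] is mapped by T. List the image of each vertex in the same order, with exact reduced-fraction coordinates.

image vertices: (66/13, -4, 57/13), (70/13, 2, -1/13)

T1 reflect across y = 0: (-3, 4, 3) → (-3, -4, 3); (-5, -2, -3) → (-5, 2, -3)
T2 shear: z ← z − 1·x: (-3, -4, 3) → (-3, -4, 6); (-5, 2, -3) → (-5, 2, 2)
T3 rotate right-handed about the y-axis with cos θ = 12/13, sin θ = -5/13: (-3, -4, 6) → (-66/13, -4, 57/13); (-5, 2, 2) → (-70/13, 2, -1/13)
T4 reflect across x = 0: (-66/13, -4, 57/13) → (66/13, -4, 57/13); (-70/13, 2, -1/13) → (70/13, 2, -1/13)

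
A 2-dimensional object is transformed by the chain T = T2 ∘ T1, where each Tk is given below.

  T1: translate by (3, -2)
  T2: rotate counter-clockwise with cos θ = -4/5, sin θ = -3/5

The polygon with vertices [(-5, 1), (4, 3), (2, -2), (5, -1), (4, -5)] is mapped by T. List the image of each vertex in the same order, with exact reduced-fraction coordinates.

image vertices: (1, 2), (-5, -5), (-32/5, 1/5), (-41/5, -12/5), (-49/5, 7/5)

T1 translate by (3, -2): (-5, 1) → (-2, -1); (4, 3) → (7, 1); (2, -2) → (5, -4); (5, -1) → (8, -3); (4, -5) → (7, -7)
T2 rotate counter-clockwise with cos θ = -4/5, sin θ = -3/5: (-2, -1) → (1, 2); (7, 1) → (-5, -5); (5, -4) → (-32/5, 1/5); (8, -3) → (-41/5, -12/5); (7, -7) → (-49/5, 7/5)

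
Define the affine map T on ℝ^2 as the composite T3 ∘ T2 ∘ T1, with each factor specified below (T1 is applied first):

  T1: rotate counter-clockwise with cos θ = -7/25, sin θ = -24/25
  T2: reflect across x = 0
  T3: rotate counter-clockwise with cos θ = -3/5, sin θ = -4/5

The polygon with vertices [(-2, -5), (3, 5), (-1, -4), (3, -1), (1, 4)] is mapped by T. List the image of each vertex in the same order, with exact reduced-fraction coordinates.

T1 rotate counter-clockwise with cos θ = -7/25, sin θ = -24/25: (-2, -5) → (-106/25, 83/25); (3, 5) → (99/25, -107/25); (-1, -4) → (-89/25, 52/25); (3, -1) → (-9/5, -13/5); (1, 4) → (89/25, -52/25)
T2 reflect across x = 0: (-106/25, 83/25) → (106/25, 83/25); (99/25, -107/25) → (-99/25, -107/25); (-89/25, 52/25) → (89/25, 52/25); (-9/5, -13/5) → (9/5, -13/5); (89/25, -52/25) → (-89/25, -52/25)
T3 rotate counter-clockwise with cos θ = -3/5, sin θ = -4/5: (106/25, 83/25) → (14/125, -673/125); (-99/25, -107/25) → (-131/125, 717/125); (89/25, 52/25) → (-59/125, -512/125); (9/5, -13/5) → (-79/25, 3/25); (-89/25, -52/25) → (59/125, 512/125)

image vertices: (14/125, -673/125), (-131/125, 717/125), (-59/125, -512/125), (-79/25, 3/25), (59/125, 512/125)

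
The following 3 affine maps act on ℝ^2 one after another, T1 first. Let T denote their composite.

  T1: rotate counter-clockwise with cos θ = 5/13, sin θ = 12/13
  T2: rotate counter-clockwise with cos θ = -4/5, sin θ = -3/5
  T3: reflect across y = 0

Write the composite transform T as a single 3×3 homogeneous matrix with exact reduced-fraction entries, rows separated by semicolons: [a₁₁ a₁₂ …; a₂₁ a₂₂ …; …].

T1 = [5/13 -12/13 0; 12/13 5/13 0; 0 0 1]
T2·T1 = [16/65 63/65 0; -63/65 16/65 0; 0 0 1]
T3·…·T1 = [16/65 63/65 0; 63/65 -16/65 0; 0 0 1]

T = [16/65 63/65 0; 63/65 -16/65 0; 0 0 1]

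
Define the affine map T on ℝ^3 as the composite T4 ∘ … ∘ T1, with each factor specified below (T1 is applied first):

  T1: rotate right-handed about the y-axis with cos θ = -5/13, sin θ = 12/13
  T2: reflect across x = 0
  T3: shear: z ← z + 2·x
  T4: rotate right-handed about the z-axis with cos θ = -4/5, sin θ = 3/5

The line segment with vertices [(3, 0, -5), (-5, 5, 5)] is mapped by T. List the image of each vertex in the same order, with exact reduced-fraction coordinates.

image vertices: (-60/13, 45/13, 139/13), (29/13, -103/13, -135/13)

T1 rotate right-handed about the y-axis with cos θ = -5/13, sin θ = 12/13: (3, 0, -5) → (-75/13, 0, -11/13); (-5, 5, 5) → (85/13, 5, 35/13)
T2 reflect across x = 0: (-75/13, 0, -11/13) → (75/13, 0, -11/13); (85/13, 5, 35/13) → (-85/13, 5, 35/13)
T3 shear: z ← z + 2·x: (75/13, 0, -11/13) → (75/13, 0, 139/13); (-85/13, 5, 35/13) → (-85/13, 5, -135/13)
T4 rotate right-handed about the z-axis with cos θ = -4/5, sin θ = 3/5: (75/13, 0, 139/13) → (-60/13, 45/13, 139/13); (-85/13, 5, -135/13) → (29/13, -103/13, -135/13)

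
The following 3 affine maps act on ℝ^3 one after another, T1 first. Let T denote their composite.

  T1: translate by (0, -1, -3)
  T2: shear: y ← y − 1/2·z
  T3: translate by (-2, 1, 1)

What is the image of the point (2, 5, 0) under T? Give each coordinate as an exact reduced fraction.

T1 translate by (0, -1, -3): (2, 5, 0) → (2, 4, -3)
T2 shear: y ← y − 1/2·z: (2, 4, -3) → (2, 11/2, -3)
T3 translate by (-2, 1, 1): (2, 11/2, -3) → (0, 13/2, -2)

T(p) = (0, 13/2, -2)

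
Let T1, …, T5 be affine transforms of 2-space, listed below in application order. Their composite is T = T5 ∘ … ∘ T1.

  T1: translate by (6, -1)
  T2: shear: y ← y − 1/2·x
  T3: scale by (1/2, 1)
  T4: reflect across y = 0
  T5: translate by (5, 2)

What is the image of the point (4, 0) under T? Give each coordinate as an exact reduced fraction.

T(p) = (10, 8)

T1 translate by (6, -1): (4, 0) → (10, -1)
T2 shear: y ← y − 1/2·x: (10, -1) → (10, -6)
T3 scale by (1/2, 1): (10, -6) → (5, -6)
T4 reflect across y = 0: (5, -6) → (5, 6)
T5 translate by (5, 2): (5, 6) → (10, 8)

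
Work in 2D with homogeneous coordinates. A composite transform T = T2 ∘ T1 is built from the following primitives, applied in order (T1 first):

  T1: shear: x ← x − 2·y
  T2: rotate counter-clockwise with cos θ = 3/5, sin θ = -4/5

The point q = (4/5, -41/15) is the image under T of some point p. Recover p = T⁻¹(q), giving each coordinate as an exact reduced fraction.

p = (2/3, -1)

T1 = [1 -2 0; 0 1 0; 0 0 1]
T2·T1 = [3/5 -2/5 0; -4/5 11/5 0; 0 0 1]
det M = 1; M⁻¹ = [11/5 2/5 0; 4/5 3/5 0; 0 0 1]
M⁻¹ · (4/5, -41/15)ᵀ = (2/3, -1)ᵀ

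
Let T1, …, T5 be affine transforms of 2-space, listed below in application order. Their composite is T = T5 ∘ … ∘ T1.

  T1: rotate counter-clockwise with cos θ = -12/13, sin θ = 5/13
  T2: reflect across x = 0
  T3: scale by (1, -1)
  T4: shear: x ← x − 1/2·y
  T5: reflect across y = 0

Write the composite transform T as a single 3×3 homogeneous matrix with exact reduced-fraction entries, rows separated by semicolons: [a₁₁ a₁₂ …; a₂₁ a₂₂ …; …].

T = [29/26 -1/13 0; 5/13 -12/13 0; 0 0 1]

T1 = [-12/13 -5/13 0; 5/13 -12/13 0; 0 0 1]
T2·T1 = [12/13 5/13 0; 5/13 -12/13 0; 0 0 1]
T3·…·T1 = [12/13 5/13 0; -5/13 12/13 0; 0 0 1]
T4·…·T1 = [29/26 -1/13 0; -5/13 12/13 0; 0 0 1]
T5·…·T1 = [29/26 -1/13 0; 5/13 -12/13 0; 0 0 1]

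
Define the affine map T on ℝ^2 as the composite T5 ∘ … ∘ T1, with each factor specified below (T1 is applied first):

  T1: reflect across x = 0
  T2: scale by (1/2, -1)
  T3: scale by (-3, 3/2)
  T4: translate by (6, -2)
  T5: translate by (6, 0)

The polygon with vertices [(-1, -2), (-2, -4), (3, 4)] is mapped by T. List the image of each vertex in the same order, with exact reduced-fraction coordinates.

image vertices: (21/2, 1), (9, 4), (33/2, -8)

T1 reflect across x = 0: (-1, -2) → (1, -2); (-2, -4) → (2, -4); (3, 4) → (-3, 4)
T2 scale by (1/2, -1): (1, -2) → (1/2, 2); (2, -4) → (1, 4); (-3, 4) → (-3/2, -4)
T3 scale by (-3, 3/2): (1/2, 2) → (-3/2, 3); (1, 4) → (-3, 6); (-3/2, -4) → (9/2, -6)
T4 translate by (6, -2): (-3/2, 3) → (9/2, 1); (-3, 6) → (3, 4); (9/2, -6) → (21/2, -8)
T5 translate by (6, 0): (9/2, 1) → (21/2, 1); (3, 4) → (9, 4); (21/2, -8) → (33/2, -8)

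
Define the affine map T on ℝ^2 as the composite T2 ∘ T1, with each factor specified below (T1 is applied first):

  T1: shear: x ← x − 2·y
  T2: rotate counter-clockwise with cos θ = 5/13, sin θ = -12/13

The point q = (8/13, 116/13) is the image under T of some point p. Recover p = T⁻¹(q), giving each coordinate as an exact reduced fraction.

p = (0, 4)

T1 = [1 -2 0; 0 1 0; 0 0 1]
T2·T1 = [5/13 2/13 0; -12/13 29/13 0; 0 0 1]
det M = 1; M⁻¹ = [29/13 -2/13 0; 12/13 5/13 0; 0 0 1]
M⁻¹ · (8/13, 116/13)ᵀ = (0, 4)ᵀ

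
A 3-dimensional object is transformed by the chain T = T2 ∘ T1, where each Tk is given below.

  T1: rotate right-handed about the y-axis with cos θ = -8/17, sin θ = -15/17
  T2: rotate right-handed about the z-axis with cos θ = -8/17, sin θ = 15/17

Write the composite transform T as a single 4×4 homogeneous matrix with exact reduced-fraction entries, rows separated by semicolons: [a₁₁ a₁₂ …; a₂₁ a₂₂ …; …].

T = [64/289 -15/17 120/289 0; -120/289 -8/17 -225/289 0; 15/17 0 -8/17 0; 0 0 0 1]

T1 = [-8/17 0 -15/17 0; 0 1 0 0; 15/17 0 -8/17 0; 0 0 0 1]
T2·T1 = [64/289 -15/17 120/289 0; -120/289 -8/17 -225/289 0; 15/17 0 -8/17 0; 0 0 0 1]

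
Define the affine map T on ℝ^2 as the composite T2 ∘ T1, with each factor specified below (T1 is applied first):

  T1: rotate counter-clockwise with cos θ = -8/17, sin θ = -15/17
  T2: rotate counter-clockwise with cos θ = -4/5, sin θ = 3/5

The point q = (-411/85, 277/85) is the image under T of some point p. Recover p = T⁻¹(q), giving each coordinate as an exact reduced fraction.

T1 = [-8/17 15/17 0; -15/17 -8/17 0; 0 0 1]
T2·T1 = [77/85 -36/85 0; 36/85 77/85 0; 0 0 1]
det M = 1; M⁻¹ = [77/85 36/85 0; -36/85 77/85 0; 0 0 1]
M⁻¹ · (-411/85, 277/85)ᵀ = (-3, 5)ᵀ

p = (-3, 5)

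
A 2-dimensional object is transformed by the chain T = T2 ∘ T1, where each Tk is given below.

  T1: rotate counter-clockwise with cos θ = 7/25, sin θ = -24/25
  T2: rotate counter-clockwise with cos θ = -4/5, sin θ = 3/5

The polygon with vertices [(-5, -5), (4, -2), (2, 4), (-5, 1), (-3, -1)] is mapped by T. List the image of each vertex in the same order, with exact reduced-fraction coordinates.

T1 rotate counter-clockwise with cos θ = 7/25, sin θ = -24/25: (-5, -5) → (-31/5, 17/5); (4, -2) → (-4/5, -22/5); (2, 4) → (22/5, -4/5); (-5, 1) → (-11/25, 127/25); (-3, -1) → (-9/5, 13/5)
T2 rotate counter-clockwise with cos θ = -4/5, sin θ = 3/5: (-31/5, 17/5) → (73/25, -161/25); (-4/5, -22/5) → (82/25, 76/25); (22/5, -4/5) → (-76/25, 82/25); (-11/25, 127/25) → (-337/125, -541/125); (-9/5, 13/5) → (-3/25, -79/25)

image vertices: (73/25, -161/25), (82/25, 76/25), (-76/25, 82/25), (-337/125, -541/125), (-3/25, -79/25)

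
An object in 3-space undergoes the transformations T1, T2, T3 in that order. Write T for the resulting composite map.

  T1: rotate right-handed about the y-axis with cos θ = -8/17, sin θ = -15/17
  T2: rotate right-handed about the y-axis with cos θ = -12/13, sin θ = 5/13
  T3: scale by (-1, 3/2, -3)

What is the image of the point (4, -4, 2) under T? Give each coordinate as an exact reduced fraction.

T1 rotate right-handed about the y-axis with cos θ = -8/17, sin θ = -15/17: (4, -4, 2) → (-62/17, -4, 44/17)
T2 rotate right-handed about the y-axis with cos θ = -12/13, sin θ = 5/13: (-62/17, -4, 44/17) → (964/221, -4, -218/221)
T3 scale by (-1, 3/2, -3): (964/221, -4, -218/221) → (-964/221, -6, 654/221)

T(p) = (-964/221, -6, 654/221)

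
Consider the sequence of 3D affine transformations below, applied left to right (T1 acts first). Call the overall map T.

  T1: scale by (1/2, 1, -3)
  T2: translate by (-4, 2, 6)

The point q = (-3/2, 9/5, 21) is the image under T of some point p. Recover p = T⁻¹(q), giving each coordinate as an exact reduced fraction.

p = (5, -1/5, -5)

T1 = [1/2 0 0 0; 0 1 0 0; 0 0 -3 0; 0 0 0 1]
T2·T1 = [1/2 0 0 -4; 0 1 0 2; 0 0 -3 6; 0 0 0 1]
det M = -3/2; M⁻¹ = [2 0 0 8; 0 1 0 -2; 0 0 -1/3 2; 0 0 0 1]
M⁻¹ · (-3/2, 9/5, 21)ᵀ = (5, -1/5, -5)ᵀ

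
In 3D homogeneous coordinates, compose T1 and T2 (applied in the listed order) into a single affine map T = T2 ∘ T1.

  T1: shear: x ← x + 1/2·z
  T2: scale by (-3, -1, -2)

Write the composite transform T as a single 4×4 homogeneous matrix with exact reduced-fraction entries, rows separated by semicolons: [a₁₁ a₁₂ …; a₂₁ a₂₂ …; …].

T1 = [1 0 1/2 0; 0 1 0 0; 0 0 1 0; 0 0 0 1]
T2·T1 = [-3 0 -3/2 0; 0 -1 0 0; 0 0 -2 0; 0 0 0 1]

T = [-3 0 -3/2 0; 0 -1 0 0; 0 0 -2 0; 0 0 0 1]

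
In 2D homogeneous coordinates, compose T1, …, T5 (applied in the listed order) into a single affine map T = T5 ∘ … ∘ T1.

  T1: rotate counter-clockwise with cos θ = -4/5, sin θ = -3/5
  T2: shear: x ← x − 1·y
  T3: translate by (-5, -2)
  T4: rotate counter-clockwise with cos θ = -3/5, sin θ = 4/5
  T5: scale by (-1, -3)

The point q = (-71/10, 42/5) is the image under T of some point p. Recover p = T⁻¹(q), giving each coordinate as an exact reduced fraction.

p = (4, -1/2)

T1 = [-4/5 3/5 0; -3/5 -4/5 0; 0 0 1]
T2·T1 = [-1/5 7/5 0; -3/5 -4/5 0; 0 0 1]
T3·…·T1 = [-1/5 7/5 -5; -3/5 -4/5 -2; 0 0 1]
T4·…·T1 = [3/5 -1/5 23/5; 1/5 8/5 -14/5; 0 0 1]
T5·…·T1 = [-3/5 1/5 -23/5; -3/5 -24/5 42/5; 0 0 1]
det M = 3; M⁻¹ = [-8/5 -1/15 -34/5; 1/5 -1/5 13/5; 0 0 1]
M⁻¹ · (-71/10, 42/5)ᵀ = (4, -1/2)ᵀ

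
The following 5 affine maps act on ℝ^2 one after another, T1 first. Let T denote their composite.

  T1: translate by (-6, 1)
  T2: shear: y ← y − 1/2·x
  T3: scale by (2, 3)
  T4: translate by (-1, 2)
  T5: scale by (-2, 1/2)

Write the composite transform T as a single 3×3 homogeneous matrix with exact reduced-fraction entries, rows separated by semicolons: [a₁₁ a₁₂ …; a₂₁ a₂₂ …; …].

T1 = [1 0 -6; 0 1 1; 0 0 1]
T2·T1 = [1 0 -6; -1/2 1 4; 0 0 1]
T3·…·T1 = [2 0 -12; -3/2 3 12; 0 0 1]
T4·…·T1 = [2 0 -13; -3/2 3 14; 0 0 1]
T5·…·T1 = [-4 0 26; -3/4 3/2 7; 0 0 1]

T = [-4 0 26; -3/4 3/2 7; 0 0 1]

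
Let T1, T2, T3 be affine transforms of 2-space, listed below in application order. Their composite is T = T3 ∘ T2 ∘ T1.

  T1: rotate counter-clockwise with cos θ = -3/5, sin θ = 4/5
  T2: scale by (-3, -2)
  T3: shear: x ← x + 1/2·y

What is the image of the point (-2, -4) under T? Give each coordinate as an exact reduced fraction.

T(p) = (-14, -8/5)

T1 rotate counter-clockwise with cos θ = -3/5, sin θ = 4/5: (-2, -4) → (22/5, 4/5)
T2 scale by (-3, -2): (22/5, 4/5) → (-66/5, -8/5)
T3 shear: x ← x + 1/2·y: (-66/5, -8/5) → (-14, -8/5)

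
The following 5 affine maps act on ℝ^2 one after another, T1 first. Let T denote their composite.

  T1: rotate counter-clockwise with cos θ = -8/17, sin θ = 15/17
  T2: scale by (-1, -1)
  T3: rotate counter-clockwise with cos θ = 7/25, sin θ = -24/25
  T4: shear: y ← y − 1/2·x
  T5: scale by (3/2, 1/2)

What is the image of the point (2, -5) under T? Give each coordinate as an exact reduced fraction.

T1 rotate counter-clockwise with cos θ = -8/17, sin θ = 15/17: (2, -5) → (59/17, 70/17)
T2 scale by (-1, -1): (59/17, 70/17) → (-59/17, -70/17)
T3 rotate counter-clockwise with cos θ = 7/25, sin θ = -24/25: (-59/17, -70/17) → (-2093/425, 926/425)
T4 shear: y ← y − 1/2·x: (-2093/425, 926/425) → (-2093/425, 789/170)
T5 scale by (3/2, 1/2): (-2093/425, 789/170) → (-6279/850, 789/340)

T(p) = (-6279/850, 789/340)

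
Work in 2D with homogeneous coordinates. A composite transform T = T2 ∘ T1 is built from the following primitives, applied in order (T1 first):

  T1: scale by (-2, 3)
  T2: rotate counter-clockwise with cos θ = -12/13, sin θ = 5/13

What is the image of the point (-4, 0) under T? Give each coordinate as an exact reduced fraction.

T1 scale by (-2, 3): (-4, 0) → (8, 0)
T2 rotate counter-clockwise with cos θ = -12/13, sin θ = 5/13: (8, 0) → (-96/13, 40/13)

T(p) = (-96/13, 40/13)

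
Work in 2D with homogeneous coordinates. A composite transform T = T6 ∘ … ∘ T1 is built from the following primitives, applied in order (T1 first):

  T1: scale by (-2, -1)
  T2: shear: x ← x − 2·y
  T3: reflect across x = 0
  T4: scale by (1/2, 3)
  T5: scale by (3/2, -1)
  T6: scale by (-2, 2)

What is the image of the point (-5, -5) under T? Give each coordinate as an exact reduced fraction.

T1 scale by (-2, -1): (-5, -5) → (10, 5)
T2 shear: x ← x − 2·y: (10, 5) → (0, 5)
T3 reflect across x = 0: (0, 5) → (0, 5)
T4 scale by (1/2, 3): (0, 5) → (0, 15)
T5 scale by (3/2, -1): (0, 15) → (0, -15)
T6 scale by (-2, 2): (0, -15) → (0, -30)

T(p) = (0, -30)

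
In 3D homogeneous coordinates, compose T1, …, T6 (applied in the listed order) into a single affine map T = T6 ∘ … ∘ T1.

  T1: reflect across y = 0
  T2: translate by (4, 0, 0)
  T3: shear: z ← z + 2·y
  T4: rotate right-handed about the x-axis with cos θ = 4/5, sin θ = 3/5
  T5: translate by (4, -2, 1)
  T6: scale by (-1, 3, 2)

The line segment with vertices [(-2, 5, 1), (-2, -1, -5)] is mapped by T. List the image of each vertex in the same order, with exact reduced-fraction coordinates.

T1 reflect across y = 0: (-2, 5, 1) → (-2, -5, 1); (-2, -1, -5) → (-2, 1, -5)
T2 translate by (4, 0, 0): (-2, -5, 1) → (2, -5, 1); (-2, 1, -5) → (2, 1, -5)
T3 shear: z ← z + 2·y: (2, -5, 1) → (2, -5, -9); (2, 1, -5) → (2, 1, -3)
T4 rotate right-handed about the x-axis with cos θ = 4/5, sin θ = 3/5: (2, -5, -9) → (2, 7/5, -51/5); (2, 1, -3) → (2, 13/5, -9/5)
T5 translate by (4, -2, 1): (2, 7/5, -51/5) → (6, -3/5, -46/5); (2, 13/5, -9/5) → (6, 3/5, -4/5)
T6 scale by (-1, 3, 2): (6, -3/5, -46/5) → (-6, -9/5, -92/5); (6, 3/5, -4/5) → (-6, 9/5, -8/5)

image vertices: (-6, -9/5, -92/5), (-6, 9/5, -8/5)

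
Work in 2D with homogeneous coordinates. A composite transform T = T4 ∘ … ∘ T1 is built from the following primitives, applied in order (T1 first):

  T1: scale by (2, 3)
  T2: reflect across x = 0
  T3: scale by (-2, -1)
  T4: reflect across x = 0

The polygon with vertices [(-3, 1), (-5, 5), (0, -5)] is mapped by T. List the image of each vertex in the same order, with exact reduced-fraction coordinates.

image vertices: (12, -3), (20, -15), (0, 15)

T1 scale by (2, 3): (-3, 1) → (-6, 3); (-5, 5) → (-10, 15); (0, -5) → (0, -15)
T2 reflect across x = 0: (-6, 3) → (6, 3); (-10, 15) → (10, 15); (0, -15) → (0, -15)
T3 scale by (-2, -1): (6, 3) → (-12, -3); (10, 15) → (-20, -15); (0, -15) → (0, 15)
T4 reflect across x = 0: (-12, -3) → (12, -3); (-20, -15) → (20, -15); (0, 15) → (0, 15)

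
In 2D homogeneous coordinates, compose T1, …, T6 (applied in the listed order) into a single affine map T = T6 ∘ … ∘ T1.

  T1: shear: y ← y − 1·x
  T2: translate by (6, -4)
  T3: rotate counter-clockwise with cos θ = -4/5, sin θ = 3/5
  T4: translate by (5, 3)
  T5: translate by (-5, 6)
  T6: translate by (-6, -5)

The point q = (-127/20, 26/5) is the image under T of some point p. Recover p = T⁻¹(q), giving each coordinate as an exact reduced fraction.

T1 = [1 0 0; -1 1 0; 0 0 1]
T2·T1 = [1 0 6; -1 1 -4; 0 0 1]
T3·…·T1 = [-1/5 -3/5 -12/5; 7/5 -4/5 34/5; 0 0 1]
T4·…·T1 = [-1/5 -3/5 13/5; 7/5 -4/5 49/5; 0 0 1]
T5·…·T1 = [-1/5 -3/5 -12/5; 7/5 -4/5 79/5; 0 0 1]
T6·…·T1 = [-1/5 -3/5 -42/5; 7/5 -4/5 54/5; 0 0 1]
det M = 1; M⁻¹ = [-4/5 3/5 -66/5; -7/5 -1/5 -48/5; 0 0 1]
M⁻¹ · (-127/20, 26/5)ᵀ = (-5, -7/4)ᵀ

p = (-5, -7/4)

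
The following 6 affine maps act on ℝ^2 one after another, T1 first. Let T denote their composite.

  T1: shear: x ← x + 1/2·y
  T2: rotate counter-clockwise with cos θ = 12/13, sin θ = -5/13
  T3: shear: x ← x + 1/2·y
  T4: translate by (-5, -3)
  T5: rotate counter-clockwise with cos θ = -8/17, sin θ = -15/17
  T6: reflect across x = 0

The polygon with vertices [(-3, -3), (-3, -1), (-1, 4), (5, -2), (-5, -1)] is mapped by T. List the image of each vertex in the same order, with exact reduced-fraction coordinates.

image vertices: (-677/442, 10125/884), (-743/442, 7627/884), (-152/221, 281/442), (853/221, 1399/221), (-1347/442, 8447/884)

T1 shear: x ← x + 1/2·y: (-3, -3) → (-9/2, -3); (-3, -1) → (-7/2, -1); (-1, 4) → (1, 4); (5, -2) → (4, -2); (-5, -1) → (-11/2, -1)
T2 rotate counter-clockwise with cos θ = 12/13, sin θ = -5/13: (-9/2, -3) → (-69/13, -27/26); (-7/2, -1) → (-47/13, 11/26); (1, 4) → (32/13, 43/13); (4, -2) → (38/13, -44/13); (-11/2, -1) → (-71/13, 31/26)
T3 shear: x ← x + 1/2·y: (-69/13, -27/26) → (-303/52, -27/26); (-47/13, 11/26) → (-177/52, 11/26); (32/13, 43/13) → (107/26, 43/13); (38/13, -44/13) → (16/13, -44/13); (-71/13, 31/26) → (-253/52, 31/26)
T4 translate by (-5, -3): (-303/52, -27/26) → (-563/52, -105/26); (-177/52, 11/26) → (-437/52, -67/26); (107/26, 43/13) → (-23/26, 4/13); (16/13, -44/13) → (-49/13, -83/13); (-253/52, 31/26) → (-513/52, -47/26)
T5 rotate counter-clockwise with cos θ = -8/17, sin θ = -15/17: (-563/52, -105/26) → (677/442, 10125/884); (-437/52, -67/26) → (743/442, 7627/884); (-23/26, 4/13) → (152/221, 281/442); (-49/13, -83/13) → (-853/221, 1399/221); (-513/52, -47/26) → (1347/442, 8447/884)
T6 reflect across x = 0: (677/442, 10125/884) → (-677/442, 10125/884); (743/442, 7627/884) → (-743/442, 7627/884); (152/221, 281/442) → (-152/221, 281/442); (-853/221, 1399/221) → (853/221, 1399/221); (1347/442, 8447/884) → (-1347/442, 8447/884)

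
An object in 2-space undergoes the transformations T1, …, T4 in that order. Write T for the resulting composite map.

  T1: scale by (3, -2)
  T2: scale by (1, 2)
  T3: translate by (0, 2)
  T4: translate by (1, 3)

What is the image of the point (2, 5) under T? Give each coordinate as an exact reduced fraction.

T1 scale by (3, -2): (2, 5) → (6, -10)
T2 scale by (1, 2): (6, -10) → (6, -20)
T3 translate by (0, 2): (6, -20) → (6, -18)
T4 translate by (1, 3): (6, -18) → (7, -15)

T(p) = (7, -15)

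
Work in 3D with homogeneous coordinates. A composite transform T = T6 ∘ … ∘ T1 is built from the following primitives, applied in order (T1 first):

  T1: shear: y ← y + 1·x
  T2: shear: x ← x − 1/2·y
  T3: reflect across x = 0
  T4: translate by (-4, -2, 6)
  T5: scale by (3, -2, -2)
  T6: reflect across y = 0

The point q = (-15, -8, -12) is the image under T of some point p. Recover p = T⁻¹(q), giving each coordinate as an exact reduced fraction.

p = (0, -2, 0)

T1 = [1 0 0 0; 1 1 0 0; 0 0 1 0; 0 0 0 1]
T2·T1 = [1/2 -1/2 0 0; 1 1 0 0; 0 0 1 0; 0 0 0 1]
T3·…·T1 = [-1/2 1/2 0 0; 1 1 0 0; 0 0 1 0; 0 0 0 1]
T4·…·T1 = [-1/2 1/2 0 -4; 1 1 0 -2; 0 0 1 6; 0 0 0 1]
T5·…·T1 = [-3/2 3/2 0 -12; -2 -2 0 4; 0 0 -2 -12; 0 0 0 1]
T6·…·T1 = [-3/2 3/2 0 -12; 2 2 0 -4; 0 0 -2 -12; 0 0 0 1]
det M = 12; M⁻¹ = [-1/3 1/4 0 -3; 1/3 1/4 0 5; 0 0 -1/2 -6; 0 0 0 1]
M⁻¹ · (-15, -8, -12)ᵀ = (0, -2, 0)ᵀ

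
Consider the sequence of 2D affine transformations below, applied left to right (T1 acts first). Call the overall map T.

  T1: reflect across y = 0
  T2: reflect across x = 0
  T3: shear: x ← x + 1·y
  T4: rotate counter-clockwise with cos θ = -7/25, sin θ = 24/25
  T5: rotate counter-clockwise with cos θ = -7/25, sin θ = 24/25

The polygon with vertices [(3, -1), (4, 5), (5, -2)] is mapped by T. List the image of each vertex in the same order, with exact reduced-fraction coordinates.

image vertices: (278/125, 29/125), (3063/625, 5659/625), (2253/625, -46/625)

T1 reflect across y = 0: (3, -1) → (3, 1); (4, 5) → (4, -5); (5, -2) → (5, 2)
T2 reflect across x = 0: (3, 1) → (-3, 1); (4, -5) → (-4, -5); (5, 2) → (-5, 2)
T3 shear: x ← x + 1·y: (-3, 1) → (-2, 1); (-4, -5) → (-9, -5); (-5, 2) → (-3, 2)
T4 rotate counter-clockwise with cos θ = -7/25, sin θ = 24/25: (-2, 1) → (-2/5, -11/5); (-9, -5) → (183/25, -181/25); (-3, 2) → (-27/25, -86/25)
T5 rotate counter-clockwise with cos θ = -7/25, sin θ = 24/25: (-2/5, -11/5) → (278/125, 29/125); (183/25, -181/25) → (3063/625, 5659/625); (-27/25, -86/25) → (2253/625, -46/625)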